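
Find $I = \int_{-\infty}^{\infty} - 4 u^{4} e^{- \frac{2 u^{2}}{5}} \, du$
$- \frac{75 \sqrt{10} \sqrt{\pi}}{8}$

Start from the elementary integral
$$J(a) = \int_{-\infty}^{\infty} - 4 e^{- a u^{2}} \, du = - \frac{4 \sqrt{\pi}}{\sqrt{a}}.$$

Differentiating under the integral sign brings down a factor of $(-u^2)$:
$$\frac{dJ}{da} = \int_{-\infty}^{\infty} 4 u^{2} e^{- a u^{2}} \, du = \frac{2 \sqrt{\pi}}{a^{\frac{3}{2}}}.$$

Repeating twice in total — each differentiation brings down another $(-u^2)$ — gives
$$\frac{d^{2}J}{da^{2}} = \int_{-\infty}^{\infty} - 4 u^{4} e^{- a u^{2}} \, du = - \frac{3 \sqrt{\pi}}{a^{\frac{5}{2}}},$$
and the integrand here is exactly the target integrand, so $I = - \frac{3 \sqrt{\pi}}{a^{\frac{5}{2}}}$.

Setting $a = \frac{2}{5}$:
$$I = - \frac{75 \sqrt{10} \sqrt{\pi}}{8}.$$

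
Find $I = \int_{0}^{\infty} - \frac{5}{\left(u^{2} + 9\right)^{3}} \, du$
$- \frac{5 \pi}{1296}$

Begin with the known result
$$J(a) = \int_{0}^{\infty} - \frac{5}{a^{2} + u^{2}} \, du = - \frac{5 \pi}{2 a}.$$

Differentiating under the integral sign with respect to $a$,
$$\frac{dJ}{da} = \int_{0}^{\infty} \frac{10 a}{\left(a^{2} + u^{2}\right)^{2}} \, du = \frac{5 \pi}{2 a^{2}},$$
so $\int_{0}^{\infty} - \frac{5}{\left(a^{2} + u^{2}\right)^{2}} \, du = - \frac{5 \pi}{4 a^{3}}$.

Repeating — each differentiation of $1/(u^2+a^2)^j$ produces $-2ja/(u^2+a^2)^{j+1}$ — and dividing through by $-2ja$ at each step yields, after $2$ differentiations in total,
$$\int_{0}^{\infty} - \frac{5}{\left(a^{2} + u^{2}\right)^{3}} \, du = - \frac{15 \pi}{16 a^{5}}.$$

Setting $a = 3$:
$$I = - \frac{5 \pi}{1296}.$$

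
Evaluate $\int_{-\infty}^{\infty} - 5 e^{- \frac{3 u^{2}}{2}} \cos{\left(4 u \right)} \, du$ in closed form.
$- \frac{5 \sqrt{6} \sqrt{\pi}}{3 e^{\frac{8}{3}}}$

Treat the cosine frequency as a parameter and define $I(b) = \int_{-\infty}^{\infty} - 5 e^{- \frac{3 u^{2}}{2}} \cos{\left(b u \right)} \, du$.

Differentiating under the integral sign,
$$I'(b) = \int_{-\infty}^{\infty} 5 u e^{- \frac{3 u^{2}}{2}} \sin{\left(b u \right)} \, du.$$

Integrate $\int_{-\infty}^{\infty} u \sin(b u)\, e^{- \frac{3 u^{2}}{2}}\, du$ by parts with $w = \sin(b u)$ and $dv = u\, e^{- \frac{3 u^{2}}{2}}\, du$, giving $v = - \frac{e^{- \frac{3 u^{2}}{2}}}{3}$. The boundary term vanishes and
$$\int_{-\infty}^{\infty} u \sin(b u)\, e^{- \frac{3 u^{2}}{2}}\, du = \frac{b}{3} \int_{-\infty}^{\infty} \cos(b u)\, e^{- \frac{3 u^{2}}{2}}\, du,$$
so $I'(b) = - \frac{b}{3}\, I(b)$.

This is a separable first-order ODE; solving with the initial condition $I(0) = \int_{-\infty}^{\infty} - 5 e^{- \frac{3 u^{2}}{2}}\,du = - \frac{5 \sqrt{6} \sqrt{\pi}}{3}$ gives
$$I(b) = - \frac{5 \sqrt{6} \sqrt{\pi} e^{- \frac{b^{2}}{6}}}{3}.$$

Setting $b = 4$:
$$I = - \frac{5 \sqrt{6} \sqrt{\pi}}{3 e^{\frac{8}{3}}}.$$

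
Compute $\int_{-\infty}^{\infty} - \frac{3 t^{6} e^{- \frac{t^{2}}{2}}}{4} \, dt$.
$- \frac{45 \sqrt{2} \sqrt{\pi}}{4}$

Start from the elementary integral
$$J(a) = \int_{-\infty}^{\infty} - \frac{3 e^{- a t^{2}}}{4} \, dt = - \frac{3 \sqrt{\pi}}{4 \sqrt{a}}.$$

Differentiating under the integral sign brings down a factor of $(-t^2)$:
$$\frac{dJ}{da} = \int_{-\infty}^{\infty} \frac{3 t^{2} e^{- a t^{2}}}{4} \, dt = \frac{3 \sqrt{\pi}}{8 a^{\frac{3}{2}}}.$$

Repeating $3$ times in total — each differentiation brings down another $(-t^2)$ — gives
$$\frac{d^{3}J}{da^{3}} = \int_{-\infty}^{\infty} \frac{3 t^{6} e^{- a t^{2}}}{4} \, dt = \frac{45 \sqrt{\pi}}{32 a^{\frac{7}{2}}},$$
and the integrand here is $(-1)^{3}$ times the target integrand, so $I = (-1)^{3}\,\frac{d^{3}J}{da^{3}} = - \frac{45 \sqrt{\pi}}{32 a^{\frac{7}{2}}}$.

Setting $a = \frac{1}{2}$:
$$I = - \frac{45 \sqrt{2} \sqrt{\pi}}{4}.$$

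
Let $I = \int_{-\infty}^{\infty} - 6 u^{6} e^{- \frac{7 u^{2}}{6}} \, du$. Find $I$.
$- \frac{2430 \sqrt{42} \sqrt{\pi}}{2401}$

Begin with the known integral
$$J(a) = \int_{-\infty}^{\infty} - 6 e^{- a u^{2}} \, du = - \frac{6 \sqrt{\pi}}{\sqrt{a}}.$$

Differentiating under the integral sign brings down a factor of $(-u^2)$:
$$\frac{dJ}{da} = \int_{-\infty}^{\infty} 6 u^{2} e^{- a u^{2}} \, du = \frac{3 \sqrt{\pi}}{a^{\frac{3}{2}}}.$$

Repeating $3$ times in total — each differentiation brings down another $(-u^2)$ — gives
$$\frac{d^{3}J}{da^{3}} = \int_{-\infty}^{\infty} 6 u^{6} e^{- a u^{2}} \, du = \frac{45 \sqrt{\pi}}{4 a^{\frac{7}{2}}},$$
and the integrand here is $(-1)^{3}$ times the target integrand, so $I = (-1)^{3}\,\frac{d^{3}J}{da^{3}} = - \frac{45 \sqrt{\pi}}{4 a^{\frac{7}{2}}}$.

Setting $a = \frac{7}{6}$:
$$I = - \frac{2430 \sqrt{42} \sqrt{\pi}}{2401}.$$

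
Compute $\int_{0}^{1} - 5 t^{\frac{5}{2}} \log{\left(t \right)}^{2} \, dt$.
$- \frac{80}{343}$

Start from the elementary integral
$$J(a) = \int_{0}^{1} - 5 t^{a} \, dt = - \frac{5}{a + 1}.$$

Differentiating under the integral sign brings down a factor of $\ln t$:
$$\frac{dJ}{da} = \int_{0}^{1} - 5 t^{a} \log{\left(t \right)} \, dt = \frac{5}{\left(a + 1\right)^{2}}.$$

Repeating twice in total — each differentiation brings down another $\ln t$ — gives
$$\frac{d^{2}J}{da^{2}} = \int_{0}^{1} - 5 t^{a} \log{\left(t \right)}^{2} \, dt = - \frac{10}{\left(a + 1\right)^{3}},$$
and the integrand here is exactly the target integrand, so $I = - \frac{10}{\left(a + 1\right)^{3}}$.

Setting $a = \frac{5}{2}$:
$$I = - \frac{80}{343}.$$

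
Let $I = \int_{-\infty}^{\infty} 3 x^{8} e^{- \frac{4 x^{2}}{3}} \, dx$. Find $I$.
$\frac{25515 \sqrt{3} \sqrt{\pi}}{8192}$

Begin with the known integral
$$J(a) = \int_{-\infty}^{\infty} 3 e^{- a x^{2}} \, dx = \frac{3 \sqrt{\pi}}{\sqrt{a}}.$$

Differentiating under the integral sign brings down a factor of $(-x^2)$:
$$\frac{dJ}{da} = \int_{-\infty}^{\infty} - 3 x^{2} e^{- a x^{2}} \, dx = - \frac{3 \sqrt{\pi}}{2 a^{\frac{3}{2}}}.$$

Repeating $4$ times in total — each differentiation brings down another $(-x^2)$ — gives
$$\frac{d^{4}J}{da^{4}} = \int_{-\infty}^{\infty} 3 x^{8} e^{- a x^{2}} \, dx = \frac{315 \sqrt{\pi}}{16 a^{\frac{9}{2}}},$$
and the integrand here is exactly the target integrand, so $I = \frac{315 \sqrt{\pi}}{16 a^{\frac{9}{2}}}$.

Setting $a = \frac{4}{3}$:
$$I = \frac{25515 \sqrt{3} \sqrt{\pi}}{8192}.$$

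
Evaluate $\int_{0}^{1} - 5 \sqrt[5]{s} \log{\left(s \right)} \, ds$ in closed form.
$\frac{125}{36}$

Begin with the known integral
$$J(a) = \int_{0}^{1} - 5 s^{a} \, ds = - \frac{5}{a + 1}.$$

Differentiating under the integral sign brings down a factor of $\ln s$:
$$\frac{dJ}{da} = \int_{0}^{1} - 5 s^{a} \log{\left(s \right)} \, ds = \frac{5}{\left(a + 1\right)^{2}}.$$

The integral on the left is $I$, so $I = \frac{5}{\left(a + 1\right)^{2}}$.

Setting $a = \frac{1}{5}$:
$$I = \frac{125}{36}.$$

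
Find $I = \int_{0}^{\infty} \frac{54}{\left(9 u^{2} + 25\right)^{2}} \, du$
$\frac{9 \pi}{250}$

Start from the standard arctangent integral
$$J(a) = \int_{0}^{\infty} \frac{2}{3 \left(a^{2} + u^{2}\right)} \, du = \frac{\pi}{3 a}.$$

Differentiating under the integral sign with respect to $a$,
$$\frac{dJ}{da} = \int_{0}^{\infty} - \frac{4 a}{3 \left(a^{2} + u^{2}\right)^{2}} \, du = - \frac{\pi}{3 a^{2}},$$
so $\int_{0}^{\infty} \frac{2}{3 \left(a^{2} + u^{2}\right)^{2}} \, du = \frac{\pi}{6 a^{3}}$.

Setting $a = \frac{5}{3}$:
$$I = \frac{9 \pi}{250}.$$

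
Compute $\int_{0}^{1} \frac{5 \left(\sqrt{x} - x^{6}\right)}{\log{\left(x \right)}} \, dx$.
$\log{\left(\frac{243}{537824} \right)}$

Introduce a parameter $a$ in the exponent: let $I(a) = \int_{0}^{1} \frac{5 \left(- x^{6} + x^{a}\right)}{\log{\left(x \right)}} \, dx$.

Since $\dfrac{\partial}{\partial a}\,x^{a} = x^{a} \ln x$, the $\ln x$ in the denominator cancels and
$$\frac{dI}{da} = \int_{0}^{1} 5 x^{a} \, dx = 5 \left[\frac{x^{a+1}}{a+1}\right]_0^1 = \frac{5}{a + 1}.$$

Integrating with respect to $a$ gives $I(a) = \log{\left(\frac{\left(a + 1\right)^{5}}{16807} \right)} + C$.

At $a = 6$ the integrand is identically $0$, so $I(6) = 0$. The closed form gives $0$, hence $C = 0$.

Setting $a = \frac{1}{2}$:
$$I = \log{\left(\frac{243}{537824} \right)}.$$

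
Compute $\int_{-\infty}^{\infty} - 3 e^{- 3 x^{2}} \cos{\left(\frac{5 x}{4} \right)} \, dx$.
$- \frac{\sqrt{3} \sqrt{\pi}}{e^{\frac{25}{192}}}$

Let $b$ denote the cosine frequency and define $I(b) = \int_{-\infty}^{\infty} - 3 e^{- 3 x^{2}} \cos{\left(b x \right)} \, dx$.

Differentiating under the integral sign,
$$I'(b) = \int_{-\infty}^{\infty} 3 x e^{- 3 x^{2}} \sin{\left(b x \right)} \, dx.$$

Integrate $\int_{-\infty}^{\infty} x \sin(b x)\, e^{- 3 x^{2}}\, dx$ by parts with $u = \sin(b x)$ and $dv = x\, e^{- 3 x^{2}}\, dx$, giving $v = - \frac{e^{- 3 x^{2}}}{6}$. The boundary term vanishes and
$$\int_{-\infty}^{\infty} x \sin(b x)\, e^{- 3 x^{2}}\, dx = \frac{b}{6} \int_{-\infty}^{\infty} \cos(b x)\, e^{- 3 x^{2}}\, dx,$$
so $I'(b) = - \frac{b}{6}\, I(b)$.

This is a separable first-order ODE; solving with the initial condition $I(0) = \int_{-\infty}^{\infty} - 3 e^{- 3 x^{2}}\,dx = - \sqrt{3} \sqrt{\pi}$ gives
$$I(b) = - \sqrt{3} \sqrt{\pi} e^{- \frac{b^{2}}{12}}.$$

Setting $b = \frac{5}{4}$:
$$I = - \frac{\sqrt{3} \sqrt{\pi}}{e^{\frac{25}{192}}}.$$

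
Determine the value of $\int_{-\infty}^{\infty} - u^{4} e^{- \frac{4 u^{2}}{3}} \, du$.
$- \frac{27 \sqrt{3} \sqrt{\pi}}{128}$

Begin with the known integral
$$J(a) = \int_{-\infty}^{\infty} - e^{- a u^{2}} \, du = - \frac{\sqrt{\pi}}{\sqrt{a}}.$$

Differentiating under the integral sign brings down a factor of $(-u^2)$:
$$\frac{dJ}{da} = \int_{-\infty}^{\infty} u^{2} e^{- a u^{2}} \, du = \frac{\sqrt{\pi}}{2 a^{\frac{3}{2}}}.$$

Repeating twice in total — each differentiation brings down another $(-u^2)$ — gives
$$\frac{d^{2}J}{da^{2}} = \int_{-\infty}^{\infty} - u^{4} e^{- a u^{2}} \, du = - \frac{3 \sqrt{\pi}}{4 a^{\frac{5}{2}}},$$
and the integrand here is exactly the target integrand, so $I = - \frac{3 \sqrt{\pi}}{4 a^{\frac{5}{2}}}$.

Setting $a = \frac{4}{3}$:
$$I = - \frac{27 \sqrt{3} \sqrt{\pi}}{128}.$$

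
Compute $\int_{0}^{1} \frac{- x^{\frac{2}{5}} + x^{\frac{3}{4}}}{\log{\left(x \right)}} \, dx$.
$\log{\left(\frac{5}{4} \right)}$

Replace the exponent $\frac{3}{4}$ by a parameter $a$: let $I(a) = \int_{0}^{1} \frac{- x^{\frac{2}{5}} + x^{a}}{\log{\left(x \right)}} \, dx$.

Since $\dfrac{\partial}{\partial a}\,x^{a} = x^{a} \ln x$, the $\ln x$ in the denominator cancels and
$$\frac{dI}{da} = \int_{0}^{1} x^{a} \, dx = \left[\frac{x^{a+1}}{a+1}\right]_0^1 = \frac{1}{a + 1}.$$

Integrating with respect to $a$ gives $I(a) = \log{\left(\frac{5 a}{7} + \frac{5}{7} \right)} + C$.

At $a = \frac{2}{5}$ the integrand is identically $0$, so $I(\frac{2}{5}) = 0$. The closed form gives $0$, hence $C = 0$.

Setting $a = \frac{3}{4}$:
$$I = \log{\left(\frac{5}{4} \right)}.$$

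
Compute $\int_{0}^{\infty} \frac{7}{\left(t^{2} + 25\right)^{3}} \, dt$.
$\frac{21 \pi}{50000}$

Start from the standard arctangent integral
$$J(a) = \int_{0}^{\infty} \frac{7}{a^{2} + t^{2}} \, dt = \frac{7 \pi}{2 a}.$$

Differentiating under the integral sign with respect to $a$,
$$\frac{dJ}{da} = \int_{0}^{\infty} - \frac{14 a}{\left(a^{2} + t^{2}\right)^{2}} \, dt = - \frac{7 \pi}{2 a^{2}},$$
so $\int_{0}^{\infty} \frac{7}{\left(a^{2} + t^{2}\right)^{2}} \, dt = \frac{7 \pi}{4 a^{3}}$.

Repeating — each differentiation of $1/(t^2+a^2)^j$ produces $-2ja/(t^2+a^2)^{j+1}$ — and dividing through by $-2ja$ at each step yields, after $2$ differentiations in total,
$$\int_{0}^{\infty} \frac{7}{\left(a^{2} + t^{2}\right)^{3}} \, dt = \frac{21 \pi}{16 a^{5}}.$$

Setting $a = 5$:
$$I = \frac{21 \pi}{50000}.$$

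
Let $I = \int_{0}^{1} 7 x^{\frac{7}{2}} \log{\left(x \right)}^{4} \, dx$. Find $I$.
$\frac{1792}{19683}$

Start from the elementary integral
$$J(a) = \int_{0}^{1} 7 x^{a} \, dx = \frac{7}{a + 1}.$$

Differentiating under the integral sign brings down a factor of $\ln x$:
$$\frac{dJ}{da} = \int_{0}^{1} 7 x^{a} \log{\left(x \right)} \, dx = - \frac{7}{\left(a + 1\right)^{2}}.$$

Repeating $4$ times in total — each differentiation brings down another $\ln x$ — gives
$$\frac{d^{4}J}{da^{4}} = \int_{0}^{1} 7 x^{a} \log{\left(x \right)}^{4} \, dx = \frac{168}{\left(a + 1\right)^{5}},$$
and the integrand here is exactly the target integrand, so $I = \frac{168}{\left(a + 1\right)^{5}}$.

Setting $a = \frac{7}{2}$:
$$I = \frac{1792}{19683}.$$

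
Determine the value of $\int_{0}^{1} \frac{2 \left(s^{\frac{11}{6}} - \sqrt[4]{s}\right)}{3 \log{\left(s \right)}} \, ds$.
$\log{\left(\frac{\sqrt[3]{15} \cdot 34^{\frac{2}{3}}}{15} \right)}$

Introduce a parameter $a$ in the exponent: let $I(a) = \int_{0}^{1} \frac{2 \left(s^{\frac{11}{6}} - s^{a}\right)}{3 \log{\left(s \right)}} \, ds$.

Since $\dfrac{\partial}{\partial a}\,s^{a} = s^{a} \ln s$, the $\ln s$ in the denominator cancels and
$$\frac{dI}{da} = \int_{0}^{1} - \frac{2}{3} s^{a} \, ds = - \frac{2}{3} \left[\frac{s^{a+1}}{a+1}\right]_0^1 = - \frac{2}{3 a + 3}.$$

Integrating with respect to $a$ gives $I(a) = - \frac{2 \log{\left(a + 1 \right)}}{3} - \frac{2 \log{\left(6 \right)}}{3} + \frac{2 \log{\left(17 \right)}}{3} + C$.

At $a = \frac{11}{6}$ the integrand is identically $0$, so $I(\frac{11}{6}) = 0$. The closed form gives $0$, hence $C = 0$.

Setting $a = \frac{1}{4}$:
$$I = \log{\left(\frac{\sqrt[3]{15} \cdot 34^{\frac{2}{3}}}{15} \right)}.$$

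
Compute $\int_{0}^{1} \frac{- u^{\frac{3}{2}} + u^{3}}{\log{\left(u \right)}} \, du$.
$\log{\left(\frac{8}{5} \right)}$

Introduce a parameter $a$ in the exponent: let $I(a) = \int_{0}^{1} \frac{- u^{\frac{3}{2}} + u^{a}}{\log{\left(u \right)}} \, du$.

Since $\dfrac{\partial}{\partial a}\,u^{a} = u^{a} \ln u$, the $\ln u$ in the denominator cancels and
$$\frac{dI}{da} = \int_{0}^{1} u^{a} \, du = \left[\frac{u^{a+1}}{a+1}\right]_0^1 = \frac{1}{a + 1}.$$

Integrating with respect to $a$ gives $I(a) = \log{\left(\frac{2 a}{5} + \frac{2}{5} \right)} + C$.

At $a = \frac{3}{2}$ the integrand is identically $0$, so $I(\frac{3}{2}) = 0$. The closed form gives $0$, hence $C = 0$.

Setting $a = 3$:
$$I = \log{\left(\frac{8}{5} \right)}.$$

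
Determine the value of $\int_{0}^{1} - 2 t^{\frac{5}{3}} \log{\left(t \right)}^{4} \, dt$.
$- \frac{729}{2048}$

Start from the elementary integral
$$J(a) = \int_{0}^{1} - 2 t^{a} \, dt = - \frac{2}{a + 1}.$$

Differentiating under the integral sign brings down a factor of $\ln t$:
$$\frac{dJ}{da} = \int_{0}^{1} - 2 t^{a} \log{\left(t \right)} \, dt = \frac{2}{\left(a + 1\right)^{2}}.$$

Repeating $4$ times in total — each differentiation brings down another $\ln t$ — gives
$$\frac{d^{4}J}{da^{4}} = \int_{0}^{1} - 2 t^{a} \log{\left(t \right)}^{4} \, dt = - \frac{48}{\left(a + 1\right)^{5}},$$
and the integrand here is exactly the target integrand, so $I = - \frac{48}{\left(a + 1\right)^{5}}$.

Setting $a = \frac{5}{3}$:
$$I = - \frac{729}{2048}.$$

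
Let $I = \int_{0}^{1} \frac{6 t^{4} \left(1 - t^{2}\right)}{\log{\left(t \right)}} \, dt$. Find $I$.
$\log{\left(\frac{15625}{117649} \right)}$

Consider the one-parameter family: let $I(a) = \int_{0}^{1} \frac{6 \left(t^{4} - t^{a}\right)}{\log{\left(t \right)}} \, dt$.

Since $\dfrac{\partial}{\partial a}\,t^{a} = t^{a} \ln t$, the $\ln t$ in the denominator cancels and
$$\frac{dI}{da} = \int_{0}^{1} -6 t^{a} \, dt = -6 \left[\frac{t^{a+1}}{a+1}\right]_0^1 = - \frac{6}{a + 1}.$$

Integrating with respect to $a$ gives $I(a) = \log{\left(\frac{15625}{\left(a + 1\right)^{6}} \right)} + C$.

At $a = 4$ the integrand is identically $0$, so $I(4) = 0$. The closed form gives $0$, hence $C = 0$.

Setting $a = 6$:
$$I = \log{\left(\frac{15625}{117649} \right)}.$$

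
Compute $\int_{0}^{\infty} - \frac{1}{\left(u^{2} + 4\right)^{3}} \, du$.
$- \frac{3 \pi}{512}$

Begin with the known result
$$J(a) = \int_{0}^{\infty} - \frac{1}{a^{2} + u^{2}} \, du = - \frac{\pi}{2 a}.$$

Differentiating under the integral sign with respect to $a$,
$$\frac{dJ}{da} = \int_{0}^{\infty} \frac{2 a}{\left(a^{2} + u^{2}\right)^{2}} \, du = \frac{\pi}{2 a^{2}},$$
so $\int_{0}^{\infty} - \frac{1}{\left(a^{2} + u^{2}\right)^{2}} \, du = - \frac{\pi}{4 a^{3}}$.

Repeating — each differentiation of $1/(u^2+a^2)^j$ produces $-2ja/(u^2+a^2)^{j+1}$ — and dividing through by $-2ja$ at each step yields, after $2$ differentiations in total,
$$\int_{0}^{\infty} - \frac{1}{\left(a^{2} + u^{2}\right)^{3}} \, du = - \frac{3 \pi}{16 a^{5}}.$$

Setting $a = 2$:
$$I = - \frac{3 \pi}{512}.$$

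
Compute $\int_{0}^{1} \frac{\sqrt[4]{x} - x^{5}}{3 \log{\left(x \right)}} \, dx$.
$\log{\left(\frac{3^{\frac{2}{3}} \sqrt[3]{5}}{6} \right)}$

Introduce a parameter $a$ in the exponent: let $I(a) = \int_{0}^{1} \frac{- x^{5} + x^{a}}{3 \log{\left(x \right)}} \, dx$.

Since $\dfrac{\partial}{\partial a}\,x^{a} = x^{a} \ln x$, the $\ln x$ in the denominator cancels and
$$\frac{dI}{da} = \int_{0}^{1} \frac{1}{3} x^{a} \, dx = \frac{1}{3} \left[\frac{x^{a+1}}{a+1}\right]_0^1 = \frac{1}{3 \left(a + 1\right)}.$$

Integrating with respect to $a$ gives $I(a) = \frac{\log{\left(a + 1 \right)}}{3} - \frac{\log{\left(6 \right)}}{3} + C$.

At $a = 5$ the integrand is identically $0$, so $I(5) = 0$. The closed form gives $0$, hence $C = 0$.

Setting $a = \frac{1}{4}$:
$$I = \log{\left(\frac{3^{\frac{2}{3}} \sqrt[3]{5}}{6} \right)}.$$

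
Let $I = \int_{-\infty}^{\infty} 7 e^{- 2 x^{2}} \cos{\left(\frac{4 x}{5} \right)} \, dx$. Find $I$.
$\frac{7 \sqrt{2} \sqrt{\pi}}{2 e^{\frac{2}{25}}}$

Treat the cosine frequency as a parameter and define $I(b) = \int_{-\infty}^{\infty} 7 e^{- 2 x^{2}} \cos{\left(b x \right)} \, dx$.

Differentiating under the integral sign,
$$I'(b) = \int_{-\infty}^{\infty} - 7 x e^{- 2 x^{2}} \sin{\left(b x \right)} \, dx.$$

Integrate $\int_{-\infty}^{\infty} x \sin(b x)\, e^{- 2 x^{2}}\, dx$ by parts with $u = \sin(b x)$ and $dv = x\, e^{- 2 x^{2}}\, dx$, giving $v = - \frac{e^{- 2 x^{2}}}{4}$. The boundary term vanishes and
$$\int_{-\infty}^{\infty} x \sin(b x)\, e^{- 2 x^{2}}\, dx = \frac{b}{4} \int_{-\infty}^{\infty} \cos(b x)\, e^{- 2 x^{2}}\, dx,$$
so $I'(b) = - \frac{b}{4}\, I(b)$.

This is a separable first-order ODE; solving with the initial condition $I(0) = \int_{-\infty}^{\infty} 7 e^{- 2 x^{2}}\,dx = \frac{7 \sqrt{2} \sqrt{\pi}}{2}$ gives
$$I(b) = \frac{7 \sqrt{2} \sqrt{\pi} e^{- \frac{b^{2}}{8}}}{2}.$$

Setting $b = \frac{4}{5}$:
$$I = \frac{7 \sqrt{2} \sqrt{\pi}}{2 e^{\frac{2}{25}}}.$$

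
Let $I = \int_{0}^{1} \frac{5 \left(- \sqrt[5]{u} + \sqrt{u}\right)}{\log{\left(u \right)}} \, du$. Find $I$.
$- \log{\left(\frac{1024}{3125} \right)}$

Replace the exponent $\frac{1}{5}$ by a parameter $a$: let $I(a) = \int_{0}^{1} \frac{5 \left(\sqrt{u} - u^{a}\right)}{\log{\left(u \right)}} \, du$.

Since $\dfrac{\partial}{\partial a}\,u^{a} = u^{a} \ln u$, the $\ln u$ in the denominator cancels and
$$\frac{dI}{da} = \int_{0}^{1} -5 u^{a} \, du = -5 \left[\frac{u^{a+1}}{a+1}\right]_0^1 = - \frac{5}{a + 1}.$$

Integrating with respect to $a$ gives $I(a) = - \log{\left(\frac{32 \left(a + 1\right)^{5}}{243} \right)} + C$.

At $a = \frac{1}{2}$ the integrand is identically $0$, so $I(\frac{1}{2}) = 0$. The closed form gives $0$, hence $C = 0$.

Setting $a = \frac{1}{5}$:
$$I = - \log{\left(\frac{1024}{3125} \right)}.$$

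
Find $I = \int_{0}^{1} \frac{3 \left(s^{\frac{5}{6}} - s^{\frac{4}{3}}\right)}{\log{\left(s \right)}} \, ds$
$\log{\left(\frac{1331}{2744} \right)}$

Introduce a parameter $a$ in the exponent: let $I(a) = \int_{0}^{1} \frac{3 \left(- s^{\frac{4}{3}} + s^{a}\right)}{\log{\left(s \right)}} \, ds$.

Since $\dfrac{\partial}{\partial a}\,s^{a} = s^{a} \ln s$, the $\ln s$ in the denominator cancels and
$$\frac{dI}{da} = \int_{0}^{1} 3 s^{a} \, ds = 3 \left[\frac{s^{a+1}}{a+1}\right]_0^1 = \frac{3}{a + 1}.$$

Integrating with respect to $a$ gives $I(a) = \log{\left(\frac{27 \left(a + 1\right)^{3}}{343} \right)} + C$.

At $a = \frac{4}{3}$ the integrand is identically $0$, so $I(\frac{4}{3}) = 0$. The closed form gives $0$, hence $C = 0$.

Setting $a = \frac{5}{6}$:
$$I = \log{\left(\frac{1331}{2744} \right)}.$$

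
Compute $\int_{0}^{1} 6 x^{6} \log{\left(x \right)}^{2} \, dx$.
$\frac{12}{343}$

Start from the elementary integral
$$J(a) = \int_{0}^{1} 6 x^{a} \, dx = \frac{6}{a + 1}.$$

Differentiating under the integral sign brings down a factor of $\ln x$:
$$\frac{dJ}{da} = \int_{0}^{1} 6 x^{a} \log{\left(x \right)} \, dx = - \frac{6}{\left(a + 1\right)^{2}}.$$

Repeating twice in total — each differentiation brings down another $\ln x$ — gives
$$\frac{d^{2}J}{da^{2}} = \int_{0}^{1} 6 x^{a} \log{\left(x \right)}^{2} \, dx = \frac{12}{\left(a + 1\right)^{3}},$$
and the integrand here is exactly the target integrand, so $I = \frac{12}{\left(a + 1\right)^{3}}$.

Setting $a = 6$:
$$I = \frac{12}{343}.$$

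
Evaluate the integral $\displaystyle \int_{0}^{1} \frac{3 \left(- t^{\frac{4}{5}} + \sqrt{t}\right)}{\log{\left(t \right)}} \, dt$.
$\log{\left(\frac{125}{216} \right)}$

Consider the one-parameter family: let $I(a) = \int_{0}^{1} \frac{3 \left(- t^{\frac{4}{5}} + t^{a}\right)}{\log{\left(t \right)}} \, dt$.

Since $\dfrac{\partial}{\partial a}\,t^{a} = t^{a} \ln t$, the $\ln t$ in the denominator cancels and
$$\frac{dI}{da} = \int_{0}^{1} 3 t^{a} \, dt = 3 \left[\frac{t^{a+1}}{a+1}\right]_0^1 = \frac{3}{a + 1}.$$

Integrating with respect to $a$ gives $I(a) = \log{\left(\frac{125 \left(a + 1\right)^{3}}{729} \right)} + C$.

At $a = \frac{4}{5}$ the integrand is identically $0$, so $I(\frac{4}{5}) = 0$. The closed form gives $0$, hence $C = 0$.

Setting $a = \frac{1}{2}$:
$$I = \log{\left(\frac{125}{216} \right)}.$$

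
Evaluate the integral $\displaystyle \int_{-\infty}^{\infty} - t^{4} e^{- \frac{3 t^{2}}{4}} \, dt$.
$- \frac{8 \sqrt{3} \sqrt{\pi}}{9}$

Start from the elementary integral
$$J(a) = \int_{-\infty}^{\infty} - e^{- a t^{2}} \, dt = - \frac{\sqrt{\pi}}{\sqrt{a}}.$$

Differentiating under the integral sign brings down a factor of $(-t^2)$:
$$\frac{dJ}{da} = \int_{-\infty}^{\infty} t^{2} e^{- a t^{2}} \, dt = \frac{\sqrt{\pi}}{2 a^{\frac{3}{2}}}.$$

Repeating twice in total — each differentiation brings down another $(-t^2)$ — gives
$$\frac{d^{2}J}{da^{2}} = \int_{-\infty}^{\infty} - t^{4} e^{- a t^{2}} \, dt = - \frac{3 \sqrt{\pi}}{4 a^{\frac{5}{2}}},$$
and the integrand here is exactly the target integrand, so $I = - \frac{3 \sqrt{\pi}}{4 a^{\frac{5}{2}}}$.

Setting $a = \frac{3}{4}$:
$$I = - \frac{8 \sqrt{3} \sqrt{\pi}}{9}.$$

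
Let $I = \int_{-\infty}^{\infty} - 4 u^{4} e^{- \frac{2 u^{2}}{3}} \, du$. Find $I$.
$- \frac{27 \sqrt{6} \sqrt{\pi}}{8}$

Start from the elementary integral
$$J(a) = \int_{-\infty}^{\infty} - 4 e^{- a u^{2}} \, du = - \frac{4 \sqrt{\pi}}{\sqrt{a}}.$$

Differentiating under the integral sign brings down a factor of $(-u^2)$:
$$\frac{dJ}{da} = \int_{-\infty}^{\infty} 4 u^{2} e^{- a u^{2}} \, du = \frac{2 \sqrt{\pi}}{a^{\frac{3}{2}}}.$$

Repeating twice in total — each differentiation brings down another $(-u^2)$ — gives
$$\frac{d^{2}J}{da^{2}} = \int_{-\infty}^{\infty} - 4 u^{4} e^{- a u^{2}} \, du = - \frac{3 \sqrt{\pi}}{a^{\frac{5}{2}}},$$
and the integrand here is exactly the target integrand, so $I = - \frac{3 \sqrt{\pi}}{a^{\frac{5}{2}}}$.

Setting $a = \frac{2}{3}$:
$$I = - \frac{27 \sqrt{6} \sqrt{\pi}}{8}.$$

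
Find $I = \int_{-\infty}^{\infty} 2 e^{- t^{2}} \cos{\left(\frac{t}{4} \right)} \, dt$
$\frac{2 \sqrt{\pi}}{e^{\frac{1}{64}}}$

Define $I(b) = \int_{-\infty}^{\infty} 2 e^{- t^{2}} \cos{\left(b t \right)} \, dt$.

Differentiating under the integral sign,
$$I'(b) = \int_{-\infty}^{\infty} - 2 t e^{- t^{2}} \sin{\left(b t \right)} \, dt.$$

Integrate $\int_{-\infty}^{\infty} t \sin(b t)\, e^{- t^{2}}\, dt$ by parts with $u = \sin(b t)$ and $dv = t\, e^{- t^{2}}\, dt$, giving $v = - \frac{e^{- t^{2}}}{2}$. The boundary term vanishes and
$$\int_{-\infty}^{\infty} t \sin(b t)\, e^{- t^{2}}\, dt = \frac{b}{2} \int_{-\infty}^{\infty} \cos(b t)\, e^{- t^{2}}\, dt,$$
so $I'(b) = - \frac{b}{2}\, I(b)$.

This is a separable first-order ODE; solving with the initial condition $I(0) = \int_{-\infty}^{\infty} 2 e^{- t^{2}}\,dt = 2 \sqrt{\pi}$ gives
$$I(b) = 2 \sqrt{\pi} e^{- \frac{b^{2}}{4}}.$$

Setting $b = \frac{1}{4}$:
$$I = \frac{2 \sqrt{\pi}}{e^{\frac{1}{64}}}.$$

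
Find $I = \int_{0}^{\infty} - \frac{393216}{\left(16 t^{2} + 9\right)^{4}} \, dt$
$- \frac{5120 \pi}{729}$

Start from the standard arctangent integral
$$J(a) = \int_{0}^{\infty} - \frac{6}{a^{2} + t^{2}} \, dt = - \frac{3 \pi}{a}.$$

Differentiating under the integral sign with respect to $a$,
$$\frac{dJ}{da} = \int_{0}^{\infty} \frac{12 a}{\left(a^{2} + t^{2}\right)^{2}} \, dt = \frac{3 \pi}{a^{2}},$$
so $\int_{0}^{\infty} - \frac{6}{\left(a^{2} + t^{2}\right)^{2}} \, dt = - \frac{3 \pi}{2 a^{3}}$.

Repeating — each differentiation of $1/(t^2+a^2)^j$ produces $-2ja/(t^2+a^2)^{j+1}$ — and dividing through by $-2ja$ at each step yields, after $3$ differentiations in total,
$$\int_{0}^{\infty} - \frac{6}{\left(a^{2} + t^{2}\right)^{4}} \, dt = - \frac{15 \pi}{16 a^{7}}.$$

Setting $a = \frac{3}{4}$:
$$I = - \frac{5120 \pi}{729}.$$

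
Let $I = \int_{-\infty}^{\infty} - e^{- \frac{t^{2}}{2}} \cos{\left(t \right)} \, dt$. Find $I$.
$- \frac{\sqrt{2} \sqrt{\pi}}{e^{\frac{1}{2}}}$

Let $b$ denote the cosine frequency and define $I(b) = \int_{-\infty}^{\infty} - e^{- \frac{t^{2}}{2}} \cos{\left(b t \right)} \, dt$.

Differentiating under the integral sign,
$$I'(b) = \int_{-\infty}^{\infty} t e^{- \frac{t^{2}}{2}} \sin{\left(b t \right)} \, dt.$$

Integrate $\int_{-\infty}^{\infty} t \sin(b t)\, e^{- \frac{t^{2}}{2}}\, dt$ by parts with $u = \sin(b t)$ and $dv = t\, e^{- \frac{t^{2}}{2}}\, dt$, giving $v = - e^{- \frac{t^{2}}{2}}$. The boundary term vanishes and
$$\int_{-\infty}^{\infty} t \sin(b t)\, e^{- \frac{t^{2}}{2}}\, dt = b \int_{-\infty}^{\infty} \cos(b t)\, e^{- \frac{t^{2}}{2}}\, dt,$$
so $I'(b) = - b\, I(b)$.

This is a separable first-order ODE; solving with the initial condition $I(0) = \int_{-\infty}^{\infty} - e^{- \frac{t^{2}}{2}}\,dt = - \sqrt{2} \sqrt{\pi}$ gives
$$I(b) = - \sqrt{2} \sqrt{\pi} e^{- \frac{b^{2}}{2}}.$$

Setting $b = 1$:
$$I = - \frac{\sqrt{2} \sqrt{\pi}}{e^{\frac{1}{2}}}.$$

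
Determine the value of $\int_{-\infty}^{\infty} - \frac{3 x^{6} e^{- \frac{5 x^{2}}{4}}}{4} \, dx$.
$- \frac{36 \sqrt{5} \sqrt{\pi}}{125}$

Begin with the known integral
$$J(a) = \int_{-\infty}^{\infty} - \frac{3 e^{- a x^{2}}}{4} \, dx = - \frac{3 \sqrt{\pi}}{4 \sqrt{a}}.$$

Differentiating under the integral sign brings down a factor of $(-x^2)$:
$$\frac{dJ}{da} = \int_{-\infty}^{\infty} \frac{3 x^{2} e^{- a x^{2}}}{4} \, dx = \frac{3 \sqrt{\pi}}{8 a^{\frac{3}{2}}}.$$

Repeating $3$ times in total — each differentiation brings down another $(-x^2)$ — gives
$$\frac{d^{3}J}{da^{3}} = \int_{-\infty}^{\infty} \frac{3 x^{6} e^{- a x^{2}}}{4} \, dx = \frac{45 \sqrt{\pi}}{32 a^{\frac{7}{2}}},$$
and the integrand here is $(-1)^{3}$ times the target integrand, so $I = (-1)^{3}\,\frac{d^{3}J}{da^{3}} = - \frac{45 \sqrt{\pi}}{32 a^{\frac{7}{2}}}$.

Setting $a = \frac{5}{4}$:
$$I = - \frac{36 \sqrt{5} \sqrt{\pi}}{125}.$$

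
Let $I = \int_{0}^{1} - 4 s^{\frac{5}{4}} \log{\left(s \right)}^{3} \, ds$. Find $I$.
$\frac{2048}{2187}$

Start from the elementary integral
$$J(a) = \int_{0}^{1} - 4 s^{a} \, ds = - \frac{4}{a + 1}.$$

Differentiating under the integral sign brings down a factor of $\ln s$:
$$\frac{dJ}{da} = \int_{0}^{1} - 4 s^{a} \log{\left(s \right)} \, ds = \frac{4}{\left(a + 1\right)^{2}}.$$

Repeating $3$ times in total — each differentiation brings down another $\ln s$ — gives
$$\frac{d^{3}J}{da^{3}} = \int_{0}^{1} - 4 s^{a} \log{\left(s \right)}^{3} \, ds = \frac{24}{\left(a + 1\right)^{4}},$$
and the integrand here is exactly the target integrand, so $I = \frac{24}{\left(a + 1\right)^{4}}$.

Setting $a = \frac{5}{4}$:
$$I = \frac{2048}{2187}.$$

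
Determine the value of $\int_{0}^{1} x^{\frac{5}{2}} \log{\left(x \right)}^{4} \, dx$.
$\frac{768}{16807}$

Begin with the known integral
$$J(a) = \int_{0}^{1} x^{a} \, dx = \frac{1}{a + 1}.$$

Differentiating under the integral sign brings down a factor of $\ln x$:
$$\frac{dJ}{da} = \int_{0}^{1} x^{a} \log{\left(x \right)} \, dx = - \frac{1}{\left(a + 1\right)^{2}}.$$

Repeating $4$ times in total — each differentiation brings down another $\ln x$ — gives
$$\frac{d^{4}J}{da^{4}} = \int_{0}^{1} x^{a} \log{\left(x \right)}^{4} \, dx = \frac{24}{\left(a + 1\right)^{5}},$$
and the integrand here is exactly the target integrand, so $I = \frac{24}{\left(a + 1\right)^{5}}$.

Setting $a = \frac{5}{2}$:
$$I = \frac{768}{16807}.$$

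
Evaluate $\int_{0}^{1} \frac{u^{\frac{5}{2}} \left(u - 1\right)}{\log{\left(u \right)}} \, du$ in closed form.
$\log{\left(\frac{9}{7} \right)}$

Consider the one-parameter family: let $I(a) = \int_{0}^{1} \frac{- u^{\frac{5}{2}} + u^{a}}{\log{\left(u \right)}} \, du$.

Since $\dfrac{\partial}{\partial a}\,u^{a} = u^{a} \ln u$, the $\ln u$ in the denominator cancels and
$$\frac{dI}{da} = \int_{0}^{1} u^{a} \, du = \left[\frac{u^{a+1}}{a+1}\right]_0^1 = \frac{1}{a + 1}.$$

Integrating with respect to $a$ gives $I(a) = \log{\left(\frac{2 a}{7} + \frac{2}{7} \right)} + C$.

At $a = \frac{5}{2}$ the integrand is identically $0$, so $I(\frac{5}{2}) = 0$. The closed form gives $0$, hence $C = 0$.

Setting $a = \frac{7}{2}$:
$$I = \log{\left(\frac{9}{7} \right)}.$$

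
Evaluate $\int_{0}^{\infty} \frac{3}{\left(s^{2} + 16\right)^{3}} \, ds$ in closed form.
$\frac{9 \pi}{16384}$

Recall the elementary integral
$$J(a) = \int_{0}^{\infty} \frac{3}{a^{2} + s^{2}} \, ds = \frac{3 \pi}{2 a}.$$

Differentiating under the integral sign with respect to $a$,
$$\frac{dJ}{da} = \int_{0}^{\infty} - \frac{6 a}{\left(a^{2} + s^{2}\right)^{2}} \, ds = - \frac{3 \pi}{2 a^{2}},$$
so $\int_{0}^{\infty} \frac{3}{\left(a^{2} + s^{2}\right)^{2}} \, ds = \frac{3 \pi}{4 a^{3}}$.

Repeating — each differentiation of $1/(s^2+a^2)^j$ produces $-2ja/(s^2+a^2)^{j+1}$ — and dividing through by $-2ja$ at each step yields, after $2$ differentiations in total,
$$\int_{0}^{\infty} \frac{3}{\left(a^{2} + s^{2}\right)^{3}} \, ds = \frac{9 \pi}{16 a^{5}}.$$

Setting $a = 4$:
$$I = \frac{9 \pi}{16384}.$$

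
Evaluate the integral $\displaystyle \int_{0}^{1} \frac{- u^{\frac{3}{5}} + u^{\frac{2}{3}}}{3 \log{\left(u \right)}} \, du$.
$\log{\left(\frac{15^{\frac{2}{3}}}{6} \right)}$

Replace the exponent $\frac{3}{5}$ by a parameter $a$: let $I(a) = \int_{0}^{1} \frac{u^{\frac{2}{3}} - u^{a}}{3 \log{\left(u \right)}} \, du$.

Since $\dfrac{\partial}{\partial a}\,u^{a} = u^{a} \ln u$, the $\ln u$ in the denominator cancels and
$$\frac{dI}{da} = \int_{0}^{1} - \frac{1}{3} u^{a} \, du = - \frac{1}{3} \left[\frac{u^{a+1}}{a+1}\right]_0^1 = - \frac{1}{3 a + 3}.$$

Integrating with respect to $a$ gives $I(a) = - \frac{\log{\left(a + 1 \right)}}{3} - \frac{\log{\left(3 \right)}}{3} + \frac{\log{\left(5 \right)}}{3} + C$.

At $a = \frac{2}{3}$ the integrand is identically $0$, so $I(\frac{2}{3}) = 0$. The closed form gives $0$, hence $C = 0$.

Setting $a = \frac{3}{5}$:
$$I = \log{\left(\frac{15^{\frac{2}{3}}}{6} \right)}.$$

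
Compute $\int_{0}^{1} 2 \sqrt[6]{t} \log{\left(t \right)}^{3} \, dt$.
$- \frac{15552}{2401}$

Start from the elementary integral
$$J(a) = \int_{0}^{1} 2 t^{a} \, dt = \frac{2}{a + 1}.$$

Differentiating under the integral sign brings down a factor of $\ln t$:
$$\frac{dJ}{da} = \int_{0}^{1} 2 t^{a} \log{\left(t \right)} \, dt = - \frac{2}{\left(a + 1\right)^{2}}.$$

Repeating $3$ times in total — each differentiation brings down another $\ln t$ — gives
$$\frac{d^{3}J}{da^{3}} = \int_{0}^{1} 2 t^{a} \log{\left(t \right)}^{3} \, dt = - \frac{12}{\left(a + 1\right)^{4}},$$
and the integrand here is exactly the target integrand, so $I = - \frac{12}{\left(a + 1\right)^{4}}$.

Setting $a = \frac{1}{6}$:
$$I = - \frac{15552}{2401}.$$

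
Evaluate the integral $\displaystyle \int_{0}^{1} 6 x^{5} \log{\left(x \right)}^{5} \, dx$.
$- \frac{5}{324}$

Start from the elementary integral
$$J(a) = \int_{0}^{1} 6 x^{a} \, dx = \frac{6}{a + 1}.$$

Differentiating under the integral sign brings down a factor of $\ln x$:
$$\frac{dJ}{da} = \int_{0}^{1} 6 x^{a} \log{\left(x \right)} \, dx = - \frac{6}{\left(a + 1\right)^{2}}.$$

Repeating $5$ times in total — each differentiation brings down another $\ln x$ — gives
$$\frac{d^{5}J}{da^{5}} = \int_{0}^{1} 6 x^{a} \log{\left(x \right)}^{5} \, dx = - \frac{720}{\left(a + 1\right)^{6}},$$
and the integrand here is exactly the target integrand, so $I = - \frac{720}{\left(a + 1\right)^{6}}$.

Setting $a = 5$:
$$I = - \frac{5}{324}.$$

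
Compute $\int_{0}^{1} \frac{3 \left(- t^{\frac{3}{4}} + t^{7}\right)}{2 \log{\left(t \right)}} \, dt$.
$\log{\left(\frac{128 \sqrt{14}}{49} \right)}$

Consider the one-parameter family: let $I(a) = \int_{0}^{1} \frac{3 \left(t^{7} - t^{a}\right)}{2 \log{\left(t \right)}} \, dt$.

Since $\dfrac{\partial}{\partial a}\,t^{a} = t^{a} \ln t$, the $\ln t$ in the denominator cancels and
$$\frac{dI}{da} = \int_{0}^{1} - \frac{3}{2} t^{a} \, dt = - \frac{3}{2} \left[\frac{t^{a+1}}{a+1}\right]_0^1 = - \frac{3}{2 a + 2}.$$

Integrating with respect to $a$ gives $I(a) = - \frac{3 \log{\left(a + 1 \right)}}{2} + \frac{9 \log{\left(2 \right)}}{2} + C$.

At $a = 7$ the integrand is identically $0$, so $I(7) = 0$. The closed form gives $0$, hence $C = 0$.

Setting $a = \frac{3}{4}$:
$$I = \log{\left(\frac{128 \sqrt{14}}{49} \right)}.$$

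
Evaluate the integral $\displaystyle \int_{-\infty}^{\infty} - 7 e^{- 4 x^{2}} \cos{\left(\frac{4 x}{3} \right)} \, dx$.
$- \frac{7 \sqrt{\pi}}{2 e^{\frac{1}{9}}}$

Define $I(b) = \int_{-\infty}^{\infty} - 7 e^{- 4 x^{2}} \cos{\left(b x \right)} \, dx$.

Differentiating under the integral sign,
$$I'(b) = \int_{-\infty}^{\infty} 7 x e^{- 4 x^{2}} \sin{\left(b x \right)} \, dx.$$

Integrate $\int_{-\infty}^{\infty} x \sin(b x)\, e^{- 4 x^{2}}\, dx$ by parts with $u = \sin(b x)$ and $dv = x\, e^{- 4 x^{2}}\, dx$, giving $v = - \frac{e^{- 4 x^{2}}}{8}$. The boundary term vanishes and
$$\int_{-\infty}^{\infty} x \sin(b x)\, e^{- 4 x^{2}}\, dx = \frac{b}{8} \int_{-\infty}^{\infty} \cos(b x)\, e^{- 4 x^{2}}\, dx,$$
so $I'(b) = - \frac{b}{8}\, I(b)$.

This is a separable first-order ODE; solving with the initial condition $I(0) = \int_{-\infty}^{\infty} - 7 e^{- 4 x^{2}}\,dx = - \frac{7 \sqrt{\pi}}{2}$ gives
$$I(b) = - \frac{7 \sqrt{\pi} e^{- \frac{b^{2}}{16}}}{2}.$$

Setting $b = \frac{4}{3}$:
$$I = - \frac{7 \sqrt{\pi}}{2 e^{\frac{1}{9}}}.$$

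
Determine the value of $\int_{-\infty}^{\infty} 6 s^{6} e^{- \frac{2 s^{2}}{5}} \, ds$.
$\frac{5625 \sqrt{10} \sqrt{\pi}}{64}$

Start from the elementary integral
$$J(a) = \int_{-\infty}^{\infty} 6 e^{- a s^{2}} \, ds = \frac{6 \sqrt{\pi}}{\sqrt{a}}.$$

Differentiating under the integral sign brings down a factor of $(-s^2)$:
$$\frac{dJ}{da} = \int_{-\infty}^{\infty} - 6 s^{2} e^{- a s^{2}} \, ds = - \frac{3 \sqrt{\pi}}{a^{\frac{3}{2}}}.$$

Repeating $3$ times in total — each differentiation brings down another $(-s^2)$ — gives
$$\frac{d^{3}J}{da^{3}} = \int_{-\infty}^{\infty} - 6 s^{6} e^{- a s^{2}} \, ds = - \frac{45 \sqrt{\pi}}{4 a^{\frac{7}{2}}},$$
and the integrand here is $(-1)^{3}$ times the target integrand, so $I = (-1)^{3}\,\frac{d^{3}J}{da^{3}} = \frac{45 \sqrt{\pi}}{4 a^{\frac{7}{2}}}$.

Setting $a = \frac{2}{5}$:
$$I = \frac{5625 \sqrt{10} \sqrt{\pi}}{64}.$$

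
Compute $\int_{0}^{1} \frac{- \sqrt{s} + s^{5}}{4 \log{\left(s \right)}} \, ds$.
$\frac{\log{\left(2 \right)}}{2}$

Introduce a parameter $a$ in the exponent: let $I(a) = \int_{0}^{1} \frac{- \sqrt{s} + s^{a}}{4 \log{\left(s \right)}} \, ds$.

Since $\dfrac{\partial}{\partial a}\,s^{a} = s^{a} \ln s$, the $\ln s$ in the denominator cancels and
$$\frac{dI}{da} = \int_{0}^{1} \frac{1}{4} s^{a} \, ds = \frac{1}{4} \left[\frac{s^{a+1}}{a+1}\right]_0^1 = \frac{1}{4 \left(a + 1\right)}.$$

Integrating with respect to $a$ gives $I(a) = \frac{\log{\left(a + 1 \right)}}{4} - \frac{\log{\left(3 \right)}}{4} + \frac{\log{\left(2 \right)}}{4} + C$.

At $a = \frac{1}{2}$ the integrand is identically $0$, so $I(\frac{1}{2}) = 0$. The closed form gives $0$, hence $C = 0$.

Setting $a = 5$:
$$I = \frac{\log{\left(2 \right)}}{2}.$$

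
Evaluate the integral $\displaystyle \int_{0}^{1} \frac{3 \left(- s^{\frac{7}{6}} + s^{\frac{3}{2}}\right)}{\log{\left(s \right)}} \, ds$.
$\log{\left(\frac{3375}{2197} \right)}$

Introduce a parameter $a$ in the exponent: let $I(a) = \int_{0}^{1} \frac{3 \left(- s^{\frac{7}{6}} + s^{a}\right)}{\log{\left(s \right)}} \, ds$.

Since $\dfrac{\partial}{\partial a}\,s^{a} = s^{a} \ln s$, the $\ln s$ in the denominator cancels and
$$\frac{dI}{da} = \int_{0}^{1} 3 s^{a} \, ds = 3 \left[\frac{s^{a+1}}{a+1}\right]_0^1 = \frac{3}{a + 1}.$$

Integrating with respect to $a$ gives $I(a) = \log{\left(\frac{216 \left(a + 1\right)^{3}}{2197} \right)} + C$.

At $a = \frac{7}{6}$ the integrand is identically $0$, so $I(\frac{7}{6}) = 0$. The closed form gives $0$, hence $C = 0$.

Setting $a = \frac{3}{2}$:
$$I = \log{\left(\frac{3375}{2197} \right)}.$$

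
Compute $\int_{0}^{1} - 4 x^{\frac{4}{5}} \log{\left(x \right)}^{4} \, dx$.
$- \frac{100000}{19683}$

Consider the simpler parametrised integral
$$J(a) = \int_{0}^{1} - 4 x^{a} \, dx = - \frac{4}{a + 1}.$$

Differentiating under the integral sign brings down a factor of $\ln x$:
$$\frac{dJ}{da} = \int_{0}^{1} - 4 x^{a} \log{\left(x \right)} \, dx = \frac{4}{\left(a + 1\right)^{2}}.$$

Repeating $4$ times in total — each differentiation brings down another $\ln x$ — gives
$$\frac{d^{4}J}{da^{4}} = \int_{0}^{1} - 4 x^{a} \log{\left(x \right)}^{4} \, dx = - \frac{96}{\left(a + 1\right)^{5}},$$
and the integrand here is exactly the target integrand, so $I = - \frac{96}{\left(a + 1\right)^{5}}$.

Setting $a = \frac{4}{5}$:
$$I = - \frac{100000}{19683}.$$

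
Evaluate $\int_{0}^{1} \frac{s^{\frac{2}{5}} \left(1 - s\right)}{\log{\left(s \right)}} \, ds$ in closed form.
$\log{\left(\frac{7}{12} \right)}$

Replace the exponent $\frac{2}{5}$ by a parameter $a$: let $I(a) = \int_{0}^{1} \frac{- s^{\frac{7}{5}} + s^{a}}{\log{\left(s \right)}} \, ds$.

Since $\dfrac{\partial}{\partial a}\,s^{a} = s^{a} \ln s$, the $\ln s$ in the denominator cancels and
$$\frac{dI}{da} = \int_{0}^{1} s^{a} \, ds = \left[\frac{s^{a+1}}{a+1}\right]_0^1 = \frac{1}{a + 1}.$$

Integrating with respect to $a$ gives $I(a) = \log{\left(\frac{5 a}{12} + \frac{5}{12} \right)} + C$.

At $a = \frac{7}{5}$ the integrand is identically $0$, so $I(\frac{7}{5}) = 0$. The closed form gives $0$, hence $C = 0$.

Setting $a = \frac{2}{5}$:
$$I = \log{\left(\frac{7}{12} \right)}.$$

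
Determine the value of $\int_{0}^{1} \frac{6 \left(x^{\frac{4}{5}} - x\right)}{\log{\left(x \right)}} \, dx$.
$- \log{\left(\frac{1000000}{531441} \right)}$

Introduce a parameter $a$ in the exponent: let $I(a) = \int_{0}^{1} \frac{6 \left(x^{\frac{4}{5}} - x^{a}\right)}{\log{\left(x \right)}} \, dx$.

Since $\dfrac{\partial}{\partial a}\,x^{a} = x^{a} \ln x$, the $\ln x$ in the denominator cancels and
$$\frac{dI}{da} = \int_{0}^{1} -6 x^{a} \, dx = -6 \left[\frac{x^{a+1}}{a+1}\right]_0^1 = - \frac{6}{a + 1}.$$

Integrating with respect to $a$ gives $I(a) = - \log{\left(\frac{15625 \left(a + 1\right)^{6}}{531441} \right)} + C$.

At $a = \frac{4}{5}$ the integrand is identically $0$, so $I(\frac{4}{5}) = 0$. The closed form gives $0$, hence $C = 0$.

Setting $a = 1$:
$$I = - \log{\left(\frac{1000000}{531441} \right)}.$$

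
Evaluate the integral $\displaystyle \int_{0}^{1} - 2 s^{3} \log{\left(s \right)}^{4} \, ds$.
$- \frac{3}{64}$

Consider the simpler parametrised integral
$$J(a) = \int_{0}^{1} - 2 s^{a} \, ds = - \frac{2}{a + 1}.$$

Differentiating under the integral sign brings down a factor of $\ln s$:
$$\frac{dJ}{da} = \int_{0}^{1} - 2 s^{a} \log{\left(s \right)} \, ds = \frac{2}{\left(a + 1\right)^{2}}.$$

Repeating $4$ times in total — each differentiation brings down another $\ln s$ — gives
$$\frac{d^{4}J}{da^{4}} = \int_{0}^{1} - 2 s^{a} \log{\left(s \right)}^{4} \, ds = - \frac{48}{\left(a + 1\right)^{5}},$$
and the integrand here is exactly the target integrand, so $I = - \frac{48}{\left(a + 1\right)^{5}}$.

Setting $a = 3$:
$$I = - \frac{3}{64}.$$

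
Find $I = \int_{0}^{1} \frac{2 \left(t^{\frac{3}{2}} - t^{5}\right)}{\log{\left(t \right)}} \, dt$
$\log{\left(\frac{25}{144} \right)}$

Introduce a parameter $a$ in the exponent: let $I(a) = \int_{0}^{1} \frac{2 \left(- t^{5} + t^{a}\right)}{\log{\left(t \right)}} \, dt$.

Since $\dfrac{\partial}{\partial a}\,t^{a} = t^{a} \ln t$, the $\ln t$ in the denominator cancels and
$$\frac{dI}{da} = \int_{0}^{1} 2 t^{a} \, dt = 2 \left[\frac{t^{a+1}}{a+1}\right]_0^1 = \frac{2}{a + 1}.$$

Integrating with respect to $a$ gives $I(a) = \log{\left(\frac{\left(a + 1\right)^{2}}{36} \right)} + C$.

At $a = 5$ the integrand is identically $0$, so $I(5) = 0$. The closed form gives $0$, hence $C = 0$.

Setting $a = \frac{3}{2}$:
$$I = \log{\left(\frac{25}{144} \right)}.$$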